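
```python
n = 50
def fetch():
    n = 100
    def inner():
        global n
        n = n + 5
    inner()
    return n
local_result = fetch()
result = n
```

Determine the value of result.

Step 1: Global n = 50. fetch() creates local n = 100.
Step 2: inner() declares global n and adds 5: global n = 50 + 5 = 55.
Step 3: fetch() returns its local n = 100 (unaffected by inner).
Step 4: result = global n = 55

The answer is 55.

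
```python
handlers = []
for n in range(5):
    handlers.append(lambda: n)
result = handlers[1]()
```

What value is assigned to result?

Step 1: The loop creates 5 lambdas, all referencing the same variable n.
Step 2: After the loop, n = 4 (final value).
Step 3: handlers[1]() looks up n at call time and finds 4. This is the late binding gotcha. result = 4

The answer is 4.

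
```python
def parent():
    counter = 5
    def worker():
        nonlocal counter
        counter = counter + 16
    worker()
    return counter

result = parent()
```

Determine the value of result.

Step 1: parent() sets counter = 5.
Step 2: worker() uses nonlocal to modify counter in parent's scope: counter = 5 + 16 = 21.
Step 3: parent() returns the modified counter = 21

The answer is 21.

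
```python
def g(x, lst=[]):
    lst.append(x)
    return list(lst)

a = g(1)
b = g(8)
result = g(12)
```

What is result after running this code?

Step 1: Default list is shared. list() creates copies for return values.
Step 2: Internal list grows: [1] -> [1, 8] -> [1, 8, 12].
Step 3: result = [1, 8, 12]

The answer is [1, 8, 12].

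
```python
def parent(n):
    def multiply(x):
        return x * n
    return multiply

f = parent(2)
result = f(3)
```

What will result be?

Step 1: parent(2) returns multiply closure with n = 2.
Step 2: f(3) computes 3 * 2 = 6.
Step 3: result = 6

The answer is 6.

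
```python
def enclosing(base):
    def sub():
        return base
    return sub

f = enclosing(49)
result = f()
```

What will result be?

Step 1: enclosing(49) creates closure capturing base = 49.
Step 2: f() returns the captured base = 49.
Step 3: result = 49

The answer is 49.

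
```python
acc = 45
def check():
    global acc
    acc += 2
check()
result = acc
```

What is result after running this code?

Step 1: acc = 45 globally.
Step 2: check() modifies global acc: acc += 2 = 47.
Step 3: result = 47

The answer is 47.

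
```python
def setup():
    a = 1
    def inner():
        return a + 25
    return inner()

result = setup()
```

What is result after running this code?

Step 1: setup() defines a = 1.
Step 2: inner() reads a = 1 from enclosing scope, returns 1 + 25 = 26.
Step 3: result = 26

The answer is 26.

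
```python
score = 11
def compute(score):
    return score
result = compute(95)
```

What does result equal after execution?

Step 1: Global score = 11.
Step 2: compute(95) takes parameter score = 95, which shadows the global.
Step 3: result = 95

The answer is 95.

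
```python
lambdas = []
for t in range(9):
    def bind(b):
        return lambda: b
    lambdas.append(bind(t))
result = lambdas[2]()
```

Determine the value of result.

Step 1: bind(t) creates a new scope capturing b = t at call time.
Step 2: lambdas[2] = bind(2), so its lambda captures b = 2.
Step 3: result = 2 (closure factory fixes late binding)

The answer is 2.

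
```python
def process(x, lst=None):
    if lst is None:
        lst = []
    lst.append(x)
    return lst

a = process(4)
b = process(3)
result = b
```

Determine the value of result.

Step 1: None default with guard creates a NEW list each call.
Step 2: a = [4] (fresh list). b = [3] (another fresh list).
Step 3: result = [3] (this is the fix for mutable default)

The answer is [3].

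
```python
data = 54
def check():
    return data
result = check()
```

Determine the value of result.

Step 1: data = 54 is defined in the global scope.
Step 2: check() looks up data. No local data exists, so Python checks the global scope via LEGB rule and finds data = 54.
Step 3: result = 54

The answer is 54.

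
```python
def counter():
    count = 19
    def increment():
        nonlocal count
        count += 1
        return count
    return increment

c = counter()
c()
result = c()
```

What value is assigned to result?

Step 1: counter() creates closure with count = 19.
Step 2: Each c() call increments count via nonlocal. After 2 calls: 19 + 2 = 21.
Step 3: result = 21

The answer is 21.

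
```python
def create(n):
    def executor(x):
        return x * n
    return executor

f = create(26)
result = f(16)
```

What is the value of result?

Step 1: create(26) creates a closure capturing n = 26.
Step 2: f(16) computes 16 * 26 = 416.
Step 3: result = 416

The answer is 416.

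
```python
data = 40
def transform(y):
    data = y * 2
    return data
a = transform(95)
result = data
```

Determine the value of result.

Step 1: Global data = 40.
Step 2: transform(95) creates local data = 95 * 2 = 190.
Step 3: Global data unchanged because no global keyword. result = 40

The answer is 40.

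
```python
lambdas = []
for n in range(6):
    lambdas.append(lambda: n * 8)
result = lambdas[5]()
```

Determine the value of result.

Step 1: All lambdas reference the same variable n (late binding).
Step 2: After the loop, n = 5. Every lambda returns n * 8.
Step 3: lambdas[5]() = 5 * 8 = 40

The answer is 40.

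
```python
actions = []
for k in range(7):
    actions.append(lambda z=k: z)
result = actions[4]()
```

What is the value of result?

Step 1: Default argument z=k captures k's value at each iteration.
Step 2: actions[4] captured z = 4 when k was 4.
Step 3: result = 4

The answer is 4.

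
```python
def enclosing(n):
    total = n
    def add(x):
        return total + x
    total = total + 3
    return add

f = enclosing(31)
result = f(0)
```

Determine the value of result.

Step 1: enclosing(31) sets total = 31, then total = 31 + 3 = 34.
Step 2: Closures capture by reference, so add sees total = 34.
Step 3: f(0) returns 34 + 0 = 34

The answer is 34.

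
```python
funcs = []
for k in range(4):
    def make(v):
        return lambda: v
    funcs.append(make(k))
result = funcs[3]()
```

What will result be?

Step 1: make(k) creates a new scope capturing v = k at call time.
Step 2: funcs[3] = make(3), so its lambda captures v = 3.
Step 3: result = 3 (closure factory fixes late binding)

The answer is 3.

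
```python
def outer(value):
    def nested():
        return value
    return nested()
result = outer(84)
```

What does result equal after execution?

Step 1: outer(84) binds parameter value = 84.
Step 2: nested() looks up value in enclosing scope and finds the parameter value = 84.
Step 3: result = 84

The answer is 84.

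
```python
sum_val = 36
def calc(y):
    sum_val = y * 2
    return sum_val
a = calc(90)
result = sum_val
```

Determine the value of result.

Step 1: Global sum_val = 36.
Step 2: calc(90) creates local sum_val = 90 * 2 = 180.
Step 3: Global sum_val unchanged because no global keyword. result = 36

The answer is 36.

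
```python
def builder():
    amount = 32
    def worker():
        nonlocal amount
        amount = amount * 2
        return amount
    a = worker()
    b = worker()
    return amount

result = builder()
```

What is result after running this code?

Step 1: amount starts at 32.
Step 2: First worker(): amount = 32 * 2 = 64.
Step 3: Second worker(): amount = 64 * 2 = 128.
Step 4: result = 128

The answer is 128.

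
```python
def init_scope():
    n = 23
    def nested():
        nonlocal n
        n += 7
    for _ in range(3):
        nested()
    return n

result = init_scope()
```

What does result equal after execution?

Step 1: n = 23.
Step 2: nested() is called 3 times in a loop, each adding 7 via nonlocal.
Step 3: n = 23 + 7 * 3 = 44

The answer is 44.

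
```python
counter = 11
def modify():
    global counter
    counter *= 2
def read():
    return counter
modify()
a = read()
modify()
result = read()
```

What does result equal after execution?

Step 1: counter = 11.
Step 2: First modify(): counter = 11 * 2 = 22.
Step 3: Second modify(): counter = 22 * 2 = 44.
Step 4: read() returns 44

The answer is 44.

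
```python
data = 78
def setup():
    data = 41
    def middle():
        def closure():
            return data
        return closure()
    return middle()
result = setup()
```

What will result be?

Step 1: setup() defines data = 41. middle() and closure() have no local data.
Step 2: closure() checks local (none), enclosing middle() (none), enclosing setup() and finds data = 41.
Step 3: result = 41

The answer is 41.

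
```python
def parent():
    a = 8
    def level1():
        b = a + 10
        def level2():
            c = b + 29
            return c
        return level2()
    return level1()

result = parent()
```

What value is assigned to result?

Step 1: a = 8. b = a + 10 = 18.
Step 2: c = b + 29 = 18 + 29 = 47.
Step 3: result = 47

The answer is 47.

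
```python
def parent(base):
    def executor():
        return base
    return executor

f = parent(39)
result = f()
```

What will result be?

Step 1: parent(39) creates closure capturing base = 39.
Step 2: f() returns the captured base = 39.
Step 3: result = 39

The answer is 39.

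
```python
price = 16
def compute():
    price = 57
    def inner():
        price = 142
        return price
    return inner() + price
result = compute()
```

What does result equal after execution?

Step 1: compute() has local price = 57. inner() has local price = 142.
Step 2: inner() returns its local price = 142.
Step 3: compute() returns 142 + its own price (57) = 199

The answer is 199.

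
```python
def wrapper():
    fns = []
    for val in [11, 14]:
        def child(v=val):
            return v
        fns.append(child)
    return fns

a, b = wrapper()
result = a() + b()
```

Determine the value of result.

Step 1: Default argument v=val captures val at each iteration.
Step 2: a() returns 11 (captured at first iteration), b() returns 14 (captured at second).
Step 3: result = 11 + 14 = 25

The answer is 25.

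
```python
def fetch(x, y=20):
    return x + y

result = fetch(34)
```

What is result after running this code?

Step 1: fetch(34) uses default y = 20.
Step 2: Returns 34 + 20 = 54.
Step 3: result = 54

The answer is 54.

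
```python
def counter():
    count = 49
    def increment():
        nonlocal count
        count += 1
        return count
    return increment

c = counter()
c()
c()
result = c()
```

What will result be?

Step 1: counter() creates closure with count = 49.
Step 2: Each c() call increments count via nonlocal. After 3 calls: 49 + 3 = 52.
Step 3: result = 52

The answer is 52.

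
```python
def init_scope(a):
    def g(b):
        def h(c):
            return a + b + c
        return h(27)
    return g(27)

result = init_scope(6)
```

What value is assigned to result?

Step 1: a = 6, b = 27, c = 27 across three nested scopes.
Step 2: h() accesses all three via LEGB rule.
Step 3: result = 6 + 27 + 27 = 60

The answer is 60.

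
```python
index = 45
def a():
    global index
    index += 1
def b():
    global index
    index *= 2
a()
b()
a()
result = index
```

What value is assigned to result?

Step 1: index = 45.
Step 2: a(): index = 45 + 1 = 46.
Step 3: b(): index = 46 * 2 = 92.
Step 4: a(): index = 92 + 1 = 93

The answer is 93.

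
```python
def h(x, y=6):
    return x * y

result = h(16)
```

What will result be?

Step 1: h(16) uses default y = 6.
Step 2: Returns 16 * 6 = 96.
Step 3: result = 96

The answer is 96.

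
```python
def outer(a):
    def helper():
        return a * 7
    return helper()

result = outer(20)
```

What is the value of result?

Step 1: outer(20) binds parameter a = 20.
Step 2: helper() accesses a = 20 from enclosing scope.
Step 3: result = 20 * 7 = 140

The answer is 140.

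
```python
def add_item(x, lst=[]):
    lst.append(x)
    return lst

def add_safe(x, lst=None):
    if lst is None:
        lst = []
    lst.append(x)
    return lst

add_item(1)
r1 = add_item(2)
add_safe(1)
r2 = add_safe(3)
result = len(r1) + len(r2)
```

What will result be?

Step 1: add_item shares mutable default: after 2 calls, lst = [1, 2], len = 2.
Step 2: add_safe creates fresh list each time: r2 = [3], len = 1.
Step 3: result = 2 + 1 = 3

The answer is 3.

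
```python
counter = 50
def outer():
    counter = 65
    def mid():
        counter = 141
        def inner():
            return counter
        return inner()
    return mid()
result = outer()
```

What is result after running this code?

Step 1: Three levels of shadowing: global 50, outer 65, mid 141.
Step 2: inner() finds counter = 141 in enclosing mid() scope.
Step 3: result = 141

The answer is 141.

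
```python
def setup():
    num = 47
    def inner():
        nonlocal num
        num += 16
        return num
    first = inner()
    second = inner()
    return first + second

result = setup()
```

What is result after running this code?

Step 1: num starts at 47.
Step 2: First call: num = 47 + 16 = 63, returns 63.
Step 3: Second call: num = 63 + 16 = 79, returns 79.
Step 4: result = 63 + 79 = 142

The answer is 142.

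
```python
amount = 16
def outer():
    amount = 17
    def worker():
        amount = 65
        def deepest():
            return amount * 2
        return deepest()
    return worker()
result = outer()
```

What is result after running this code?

Step 1: deepest() looks up amount through LEGB: not local, finds amount = 65 in enclosing worker().
Step 2: Returns 65 * 2 = 130.
Step 3: result = 130

The answer is 130.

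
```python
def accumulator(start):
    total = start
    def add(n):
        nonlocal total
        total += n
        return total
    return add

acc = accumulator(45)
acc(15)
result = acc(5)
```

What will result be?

Step 1: accumulator(45) creates closure with total = 45.
Step 2: First acc(15): total = 45 + 15 = 60.
Step 3: Second acc(5): total = 60 + 5 = 65. result = 65

The answer is 65.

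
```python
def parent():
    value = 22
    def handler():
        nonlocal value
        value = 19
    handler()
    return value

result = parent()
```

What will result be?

Step 1: parent() sets value = 22.
Step 2: handler() uses nonlocal to reassign value = 19.
Step 3: result = 19

The answer is 19.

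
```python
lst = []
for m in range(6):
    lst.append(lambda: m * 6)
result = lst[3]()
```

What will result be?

Step 1: All lambdas reference the same variable m (late binding).
Step 2: After the loop, m = 5. Every lambda returns m * 6.
Step 3: lst[3]() = 5 * 6 = 30

The answer is 30.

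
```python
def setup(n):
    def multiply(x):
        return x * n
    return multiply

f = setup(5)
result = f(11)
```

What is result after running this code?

Step 1: setup(5) returns multiply closure with n = 5.
Step 2: f(11) computes 11 * 5 = 55.
Step 3: result = 55

The answer is 55.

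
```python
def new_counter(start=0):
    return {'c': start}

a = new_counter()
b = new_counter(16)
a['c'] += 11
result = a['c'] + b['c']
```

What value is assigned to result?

Step 1: new_counter() returns a new dict each call (immutable default 0).
Step 2: a = {'c': 0}, b = {'c': 16}.
Step 3: a['c'] += 11 = 11. result = 11 + 16 = 27

The answer is 27.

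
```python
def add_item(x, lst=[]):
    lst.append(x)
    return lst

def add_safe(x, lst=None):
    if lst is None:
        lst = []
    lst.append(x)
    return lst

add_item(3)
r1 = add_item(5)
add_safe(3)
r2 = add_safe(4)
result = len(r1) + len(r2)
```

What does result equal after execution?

Step 1: add_item shares mutable default: after 2 calls, lst = [3, 5], len = 2.
Step 2: add_safe creates fresh list each time: r2 = [4], len = 1.
Step 3: result = 2 + 1 = 3

The answer is 3.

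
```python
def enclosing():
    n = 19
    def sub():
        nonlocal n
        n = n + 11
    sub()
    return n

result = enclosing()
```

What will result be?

Step 1: enclosing() sets n = 19.
Step 2: sub() uses nonlocal to modify n in enclosing's scope: n = 19 + 11 = 30.
Step 3: enclosing() returns the modified n = 30

The answer is 30.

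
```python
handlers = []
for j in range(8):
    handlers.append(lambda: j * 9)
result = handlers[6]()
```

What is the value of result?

Step 1: All lambdas reference the same variable j (late binding).
Step 2: After the loop, j = 7. Every lambda returns j * 9.
Step 3: handlers[6]() = 7 * 9 = 63

The answer is 63.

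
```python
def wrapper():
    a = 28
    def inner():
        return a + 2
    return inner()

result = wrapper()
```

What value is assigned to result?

Step 1: wrapper() defines a = 28.
Step 2: inner() reads a = 28 from enclosing scope, returns 28 + 2 = 30.
Step 3: result = 30

The answer is 30.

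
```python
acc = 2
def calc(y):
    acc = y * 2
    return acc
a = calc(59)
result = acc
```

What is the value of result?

Step 1: Global acc = 2.
Step 2: calc(59) creates local acc = 59 * 2 = 118.
Step 3: Global acc unchanged because no global keyword. result = 2

The answer is 2.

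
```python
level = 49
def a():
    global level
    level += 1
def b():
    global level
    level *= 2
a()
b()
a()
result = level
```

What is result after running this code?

Step 1: level = 49.
Step 2: a(): level = 49 + 1 = 50.
Step 3: b(): level = 50 * 2 = 100.
Step 4: a(): level = 100 + 1 = 101

The answer is 101.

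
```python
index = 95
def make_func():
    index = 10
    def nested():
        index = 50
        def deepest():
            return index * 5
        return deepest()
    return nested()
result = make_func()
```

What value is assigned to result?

Step 1: deepest() looks up index through LEGB: not local, finds index = 50 in enclosing nested().
Step 2: Returns 50 * 5 = 250.
Step 3: result = 250

The answer is 250.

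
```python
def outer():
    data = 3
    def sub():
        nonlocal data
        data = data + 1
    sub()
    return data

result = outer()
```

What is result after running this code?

Step 1: outer() sets data = 3.
Step 2: sub() uses nonlocal to modify data in outer's scope: data = 3 + 1 = 4.
Step 3: outer() returns the modified data = 4

The answer is 4.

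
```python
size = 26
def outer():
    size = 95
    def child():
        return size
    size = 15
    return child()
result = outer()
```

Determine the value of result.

Step 1: outer() sets size = 95, then later size = 15.
Step 2: child() is called after size is reassigned to 15. Closures capture variables by reference, not by value.
Step 3: result = 15

The answer is 15.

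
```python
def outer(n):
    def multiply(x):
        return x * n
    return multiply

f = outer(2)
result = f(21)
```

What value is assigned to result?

Step 1: outer(2) returns multiply closure with n = 2.
Step 2: f(21) computes 21 * 2 = 42.
Step 3: result = 42

The answer is 42.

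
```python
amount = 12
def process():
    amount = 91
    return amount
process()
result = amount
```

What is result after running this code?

Step 1: Global amount = 12.
Step 2: process() creates local amount = 91 (shadow, not modification).
Step 3: After process() returns, global amount is unchanged. result = 12

The answer is 12.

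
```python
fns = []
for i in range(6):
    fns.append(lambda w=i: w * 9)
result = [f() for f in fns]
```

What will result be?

Step 1: Default arg w=i captures i at each iteration.
Step 2: fns[k] has w defaulting to k, returns k * 9.
Step 3: result = [0, 9, 18, 27, 36, 45]

The answer is [0, 9, 18, 27, 36, 45].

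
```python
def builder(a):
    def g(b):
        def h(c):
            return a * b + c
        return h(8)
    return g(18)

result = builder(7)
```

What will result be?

Step 1: a = 7, b = 18, c = 8.
Step 2: h() computes a * b + c = 7 * 18 + 8 = 134.
Step 3: result = 134

The answer is 134.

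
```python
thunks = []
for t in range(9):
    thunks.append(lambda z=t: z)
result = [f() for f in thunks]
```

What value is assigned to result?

Step 1: Default arg z=t captures t at each iteration.
Step 2: Each lambda has its own default: 0, 1, ..., 8.
Step 3: result = [0, 1, 2, 3, 4, 5, 6, 7, 8]

The answer is [0, 1, 2, 3, 4, 5, 6, 7, 8].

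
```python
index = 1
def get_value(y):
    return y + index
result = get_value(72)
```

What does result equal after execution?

Step 1: index = 1 is defined globally.
Step 2: get_value(72) uses parameter y = 72 and looks up index from global scope = 1.
Step 3: result = 72 + 1 = 73

The answer is 73.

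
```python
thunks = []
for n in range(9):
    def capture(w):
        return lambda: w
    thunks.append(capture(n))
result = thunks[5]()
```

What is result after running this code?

Step 1: capture(n) creates a new scope capturing w = n at call time.
Step 2: thunks[5] = capture(5), so its lambda captures w = 5.
Step 3: result = 5 (closure factory fixes late binding)

The answer is 5.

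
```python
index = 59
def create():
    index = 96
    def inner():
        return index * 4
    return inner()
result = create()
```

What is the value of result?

Step 1: create() shadows global index with index = 96.
Step 2: inner() finds index = 96 in enclosing scope, computes 96 * 4 = 384.
Step 3: result = 384

The answer is 384.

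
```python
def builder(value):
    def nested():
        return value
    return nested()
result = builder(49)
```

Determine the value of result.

Step 1: builder(49) binds parameter value = 49.
Step 2: nested() looks up value in enclosing scope and finds the parameter value = 49.
Step 3: result = 49

The answer is 49.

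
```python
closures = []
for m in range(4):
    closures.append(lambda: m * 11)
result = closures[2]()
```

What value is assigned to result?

Step 1: All lambdas reference the same variable m (late binding).
Step 2: After the loop, m = 3. Every lambda returns m * 11.
Step 3: closures[2]() = 3 * 11 = 33

The answer is 33.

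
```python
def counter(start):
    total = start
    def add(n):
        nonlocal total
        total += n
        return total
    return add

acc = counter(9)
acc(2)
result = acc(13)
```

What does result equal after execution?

Step 1: counter(9) creates closure with total = 9.
Step 2: First acc(2): total = 9 + 2 = 11.
Step 3: Second acc(13): total = 11 + 13 = 24. result = 24

The answer is 24.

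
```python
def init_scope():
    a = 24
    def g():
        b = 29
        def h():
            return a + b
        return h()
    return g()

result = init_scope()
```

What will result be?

Step 1: init_scope() defines a = 24. g() defines b = 29.
Step 2: h() accesses both from enclosing scopes: a = 24, b = 29.
Step 3: result = 24 + 29 = 53

The answer is 53.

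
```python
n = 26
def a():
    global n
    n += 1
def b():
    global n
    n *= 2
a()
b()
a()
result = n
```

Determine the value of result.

Step 1: n = 26.
Step 2: a(): n = 26 + 1 = 27.
Step 3: b(): n = 27 * 2 = 54.
Step 4: a(): n = 54 + 1 = 55

The answer is 55.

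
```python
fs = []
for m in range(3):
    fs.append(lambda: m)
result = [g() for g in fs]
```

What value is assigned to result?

Step 1: All 3 lambdas share the same variable m.
Step 2: After the loop, m = 2.
Step 3: Each call returns 2. result = [2, 2, 2]

The answer is [2, 2, 2].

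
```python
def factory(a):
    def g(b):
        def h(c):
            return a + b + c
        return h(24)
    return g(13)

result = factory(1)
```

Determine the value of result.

Step 1: a = 1, b = 13, c = 24 across three nested scopes.
Step 2: h() accesses all three via LEGB rule.
Step 3: result = 1 + 13 + 24 = 38

The answer is 38.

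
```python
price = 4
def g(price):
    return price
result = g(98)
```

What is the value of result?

Step 1: Global price = 4.
Step 2: g(98) takes parameter price = 98, which shadows the global.
Step 3: result = 98

The answer is 98.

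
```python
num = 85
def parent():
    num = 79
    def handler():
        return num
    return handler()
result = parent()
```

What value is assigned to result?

Step 1: num = 85 globally, but parent() defines num = 79 locally.
Step 2: handler() looks up num. Not in local scope, so checks enclosing scope (parent) and finds num = 79.
Step 3: result = 79

The answer is 79.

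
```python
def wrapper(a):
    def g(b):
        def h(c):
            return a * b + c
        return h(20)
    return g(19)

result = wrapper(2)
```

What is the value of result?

Step 1: a = 2, b = 19, c = 20.
Step 2: h() computes a * b + c = 2 * 19 + 20 = 58.
Step 3: result = 58

The answer is 58.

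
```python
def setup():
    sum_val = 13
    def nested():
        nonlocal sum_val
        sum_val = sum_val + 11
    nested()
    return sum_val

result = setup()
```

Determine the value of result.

Step 1: setup() sets sum_val = 13.
Step 2: nested() uses nonlocal to modify sum_val in setup's scope: sum_val = 13 + 11 = 24.
Step 3: setup() returns the modified sum_val = 24

The answer is 24.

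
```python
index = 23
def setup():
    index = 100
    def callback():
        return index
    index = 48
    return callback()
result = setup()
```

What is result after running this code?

Step 1: setup() sets index = 100, then later index = 48.
Step 2: callback() is called after index is reassigned to 48. Closures capture variables by reference, not by value.
Step 3: result = 48

The answer is 48.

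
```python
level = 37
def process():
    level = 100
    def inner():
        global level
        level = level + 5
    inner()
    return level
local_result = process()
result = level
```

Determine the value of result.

Step 1: Global level = 37. process() creates local level = 100.
Step 2: inner() declares global level and adds 5: global level = 37 + 5 = 42.
Step 3: process() returns its local level = 100 (unaffected by inner).
Step 4: result = global level = 42

The answer is 42.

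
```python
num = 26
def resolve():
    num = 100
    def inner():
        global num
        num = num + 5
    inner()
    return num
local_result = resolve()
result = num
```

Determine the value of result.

Step 1: Global num = 26. resolve() creates local num = 100.
Step 2: inner() declares global num and adds 5: global num = 26 + 5 = 31.
Step 3: resolve() returns its local num = 100 (unaffected by inner).
Step 4: result = global num = 31

The answer is 31.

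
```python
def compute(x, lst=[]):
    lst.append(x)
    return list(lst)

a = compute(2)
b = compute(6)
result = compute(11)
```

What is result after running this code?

Step 1: Default list is shared. list() creates copies for return values.
Step 2: Internal list grows: [2] -> [2, 6] -> [2, 6, 11].
Step 3: result = [2, 6, 11]

The answer is [2, 6, 11].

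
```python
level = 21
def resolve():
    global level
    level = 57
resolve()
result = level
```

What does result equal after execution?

Step 1: level = 21 globally.
Step 2: resolve() declares global level and sets it to 57.
Step 3: After resolve(), global level = 57. result = 57

The answer is 57.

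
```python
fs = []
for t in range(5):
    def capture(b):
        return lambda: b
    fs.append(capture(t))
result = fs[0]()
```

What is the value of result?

Step 1: capture(t) creates a new scope capturing b = t at call time.
Step 2: fs[0] = capture(0), so its lambda captures b = 0.
Step 3: result = 0 (closure factory fixes late binding)

The answer is 0.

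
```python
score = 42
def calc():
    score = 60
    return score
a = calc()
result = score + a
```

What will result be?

Step 1: Global score = 42. calc() returns local score = 60.
Step 2: a = 60. Global score still = 42.
Step 3: result = 42 + 60 = 102

The answer is 102.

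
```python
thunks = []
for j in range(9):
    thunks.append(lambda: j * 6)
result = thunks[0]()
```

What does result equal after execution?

Step 1: All lambdas reference the same variable j (late binding).
Step 2: After the loop, j = 8. Every lambda returns j * 6.
Step 3: thunks[0]() = 8 * 6 = 48

The answer is 48.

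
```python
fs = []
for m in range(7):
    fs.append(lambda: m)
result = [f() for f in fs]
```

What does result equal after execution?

Step 1: All 7 lambdas share the same variable m.
Step 2: After the loop, m = 6.
Step 3: Each call returns 6. result = [6, 6, 6, 6, 6, 6, 6]

The answer is [6, 6, 6, 6, 6, 6, 6].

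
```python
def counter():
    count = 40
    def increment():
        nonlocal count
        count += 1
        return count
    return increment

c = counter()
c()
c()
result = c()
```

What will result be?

Step 1: counter() creates closure with count = 40.
Step 2: Each c() call increments count via nonlocal. After 3 calls: 40 + 3 = 43.
Step 3: result = 43

The answer is 43.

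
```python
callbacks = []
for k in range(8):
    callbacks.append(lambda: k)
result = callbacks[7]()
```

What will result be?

Step 1: The loop creates 8 lambdas, all referencing the same variable k.
Step 2: After the loop, k = 7 (final value).
Step 3: callbacks[7]() looks up k at call time and finds 7. This is the late binding gotcha. result = 7

The answer is 7.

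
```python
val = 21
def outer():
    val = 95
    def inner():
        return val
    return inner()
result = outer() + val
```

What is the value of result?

Step 1: Global val = 21. outer() shadows with val = 95.
Step 2: inner() returns enclosing val = 95. outer() = 95.
Step 3: result = 95 + global val (21) = 116

The answer is 116.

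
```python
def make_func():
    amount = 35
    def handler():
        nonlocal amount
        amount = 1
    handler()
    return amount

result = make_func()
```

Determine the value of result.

Step 1: make_func() sets amount = 35.
Step 2: handler() uses nonlocal to reassign amount = 1.
Step 3: result = 1

The answer is 1.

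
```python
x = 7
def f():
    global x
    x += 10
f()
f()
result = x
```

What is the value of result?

Step 1: x = 7.
Step 2: First f(): x = 7 + 10 = 17.
Step 3: Second f(): x = 17 + 10 = 27. result = 27

The answer is 27.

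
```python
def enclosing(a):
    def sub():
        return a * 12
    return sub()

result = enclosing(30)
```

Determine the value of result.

Step 1: enclosing(30) binds parameter a = 30.
Step 2: sub() accesses a = 30 from enclosing scope.
Step 3: result = 30 * 12 = 360

The answer is 360.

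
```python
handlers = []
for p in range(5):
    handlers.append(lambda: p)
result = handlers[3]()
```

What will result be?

Step 1: The loop creates 5 lambdas, all referencing the same variable p.
Step 2: After the loop, p = 4 (final value).
Step 3: handlers[3]() looks up p at call time and finds 4. This is the late binding gotcha. result = 4

The answer is 4.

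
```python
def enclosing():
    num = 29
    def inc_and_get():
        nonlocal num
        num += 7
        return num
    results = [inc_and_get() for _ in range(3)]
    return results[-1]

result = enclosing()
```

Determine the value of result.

Step 1: num = 29.
Step 2: Three calls to inc_and_get(), each adding 7.
Step 3: Last value = 29 + 7 * 3 = 50

The answer is 50.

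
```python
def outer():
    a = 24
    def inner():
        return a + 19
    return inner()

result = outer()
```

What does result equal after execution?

Step 1: outer() defines a = 24.
Step 2: inner() reads a = 24 from enclosing scope, returns 24 + 19 = 43.
Step 3: result = 43

The answer is 43.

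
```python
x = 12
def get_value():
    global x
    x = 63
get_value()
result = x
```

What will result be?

Step 1: x = 12 globally.
Step 2: get_value() declares global x and sets it to 63.
Step 3: After get_value(), global x = 63. result = 63

The answer is 63.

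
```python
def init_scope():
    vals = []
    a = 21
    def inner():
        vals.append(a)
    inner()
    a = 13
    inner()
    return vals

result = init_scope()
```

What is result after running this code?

Step 1: a = 21. inner() appends current a to vals.
Step 2: First inner(): appends 21. Then a = 13.
Step 3: Second inner(): appends 13 (closure sees updated a). result = [21, 13]

The answer is [21, 13].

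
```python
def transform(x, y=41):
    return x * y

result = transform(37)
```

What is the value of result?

Step 1: transform(37) uses default y = 41.
Step 2: Returns 37 * 41 = 1517.
Step 3: result = 1517

The answer is 1517.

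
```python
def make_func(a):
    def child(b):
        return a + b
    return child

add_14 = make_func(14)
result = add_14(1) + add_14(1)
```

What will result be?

Step 1: add_14 captures a = 14.
Step 2: add_14(1) = 14 + 1 = 15, called twice.
Step 3: result = 15 + 15 = 30

The answer is 30.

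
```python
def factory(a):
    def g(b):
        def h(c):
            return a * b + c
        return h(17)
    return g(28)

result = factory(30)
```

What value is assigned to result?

Step 1: a = 30, b = 28, c = 17.
Step 2: h() computes a * b + c = 30 * 28 + 17 = 857.
Step 3: result = 857

The answer is 857.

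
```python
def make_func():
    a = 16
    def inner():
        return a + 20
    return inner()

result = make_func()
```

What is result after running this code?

Step 1: make_func() defines a = 16.
Step 2: inner() reads a = 16 from enclosing scope, returns 16 + 20 = 36.
Step 3: result = 36

The answer is 36.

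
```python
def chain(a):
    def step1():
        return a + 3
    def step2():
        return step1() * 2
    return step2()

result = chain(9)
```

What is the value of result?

Step 1: chain(9) captures a = 9.
Step 2: step2() calls step1() which returns 9 + 3 = 12.
Step 3: step2() returns 12 * 2 = 24

The answer is 24.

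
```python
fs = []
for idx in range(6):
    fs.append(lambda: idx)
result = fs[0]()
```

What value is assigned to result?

Step 1: The loop creates 6 lambdas, all referencing the same variable idx.
Step 2: After the loop, idx = 5 (final value).
Step 3: fs[0]() looks up idx at call time and finds 5. This is the late binding gotcha. result = 5

The answer is 5.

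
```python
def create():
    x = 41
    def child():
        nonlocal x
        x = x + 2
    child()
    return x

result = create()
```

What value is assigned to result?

Step 1: create() sets x = 41.
Step 2: child() uses nonlocal to modify x in create's scope: x = 41 + 2 = 43.
Step 3: create() returns the modified x = 43

The answer is 43.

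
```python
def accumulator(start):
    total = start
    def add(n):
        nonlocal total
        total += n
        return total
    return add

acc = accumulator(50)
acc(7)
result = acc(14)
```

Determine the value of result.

Step 1: accumulator(50) creates closure with total = 50.
Step 2: First acc(7): total = 50 + 7 = 57.
Step 3: Second acc(14): total = 57 + 14 = 71. result = 71

The answer is 71.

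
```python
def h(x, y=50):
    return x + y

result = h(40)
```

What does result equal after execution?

Step 1: h(40) uses default y = 50.
Step 2: Returns 40 + 50 = 90.
Step 3: result = 90

The answer is 90.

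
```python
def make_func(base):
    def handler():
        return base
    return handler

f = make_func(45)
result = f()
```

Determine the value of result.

Step 1: make_func(45) creates closure capturing base = 45.
Step 2: f() returns the captured base = 45.
Step 3: result = 45

The answer is 45.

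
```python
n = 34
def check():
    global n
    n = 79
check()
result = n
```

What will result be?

Step 1: n = 34 globally.
Step 2: check() declares global n and sets it to 79.
Step 3: After check(), global n = 79. result = 79

The answer is 79.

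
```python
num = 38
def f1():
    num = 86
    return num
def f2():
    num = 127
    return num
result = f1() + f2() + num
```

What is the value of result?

Step 1: Each function shadows global num with its own local.
Step 2: f1() returns 86, f2() returns 127.
Step 3: Global num = 38 is unchanged. result = 86 + 127 + 38 = 251

The answer is 251.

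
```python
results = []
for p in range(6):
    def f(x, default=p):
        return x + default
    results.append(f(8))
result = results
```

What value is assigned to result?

Step 1: Default argument default=p is evaluated at function definition time.
Step 2: Each iteration creates f with default = current p value.
Step 3: f(8) returns 8 + default. results = [8, 9, 10, 11, 12, 13]

The answer is [8, 9, 10, 11, 12, 13].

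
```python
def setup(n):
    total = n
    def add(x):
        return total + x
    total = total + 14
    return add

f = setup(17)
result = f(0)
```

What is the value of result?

Step 1: setup(17) sets total = 17, then total = 17 + 14 = 31.
Step 2: Closures capture by reference, so add sees total = 31.
Step 3: f(0) returns 31 + 0 = 31

The answer is 31.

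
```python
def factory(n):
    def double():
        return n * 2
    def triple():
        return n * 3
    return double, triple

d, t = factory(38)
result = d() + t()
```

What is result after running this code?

Step 1: Both closures capture the same n = 38.
Step 2: d() = 38 * 2 = 76, t() = 38 * 3 = 114.
Step 3: result = 76 + 114 = 190

The answer is 190.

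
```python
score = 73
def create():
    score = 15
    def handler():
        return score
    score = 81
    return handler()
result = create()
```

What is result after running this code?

Step 1: create() sets score = 15, then later score = 81.
Step 2: handler() is called after score is reassigned to 81. Closures capture variables by reference, not by value.
Step 3: result = 81

The answer is 81.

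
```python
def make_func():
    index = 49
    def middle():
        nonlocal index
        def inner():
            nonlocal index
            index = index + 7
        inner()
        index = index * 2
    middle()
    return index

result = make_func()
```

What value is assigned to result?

Step 1: index = 49.
Step 2: inner() adds 7: index = 49 + 7 = 56.
Step 3: middle() doubles: index = 56 * 2 = 112.
Step 4: result = 112

The answer is 112.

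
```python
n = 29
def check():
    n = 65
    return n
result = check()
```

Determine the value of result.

Step 1: Global n = 29.
Step 2: check() creates local n = 65, shadowing the global.
Step 3: Returns local n = 65. result = 65

The answer is 65.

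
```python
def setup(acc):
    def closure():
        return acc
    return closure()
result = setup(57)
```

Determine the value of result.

Step 1: setup(57) binds parameter acc = 57.
Step 2: closure() looks up acc in enclosing scope and finds the parameter acc = 57.
Step 3: result = 57

The answer is 57.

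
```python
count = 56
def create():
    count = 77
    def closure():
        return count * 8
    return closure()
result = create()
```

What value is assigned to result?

Step 1: create() shadows global count with count = 77.
Step 2: closure() finds count = 77 in enclosing scope, computes 77 * 8 = 616.
Step 3: result = 616

The answer is 616.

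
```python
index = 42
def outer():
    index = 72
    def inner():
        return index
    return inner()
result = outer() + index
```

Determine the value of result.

Step 1: Global index = 42. outer() shadows with index = 72.
Step 2: inner() returns enclosing index = 72. outer() = 72.
Step 3: result = 72 + global index (42) = 114

The answer is 114.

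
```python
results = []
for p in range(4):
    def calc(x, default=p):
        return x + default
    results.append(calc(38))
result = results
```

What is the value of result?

Step 1: Default argument default=p is evaluated at function definition time.
Step 2: Each iteration creates calc with default = current p value.
Step 3: calc(38) returns 38 + default. results = [38, 39, 40, 41]

The answer is [38, 39, 40, 41].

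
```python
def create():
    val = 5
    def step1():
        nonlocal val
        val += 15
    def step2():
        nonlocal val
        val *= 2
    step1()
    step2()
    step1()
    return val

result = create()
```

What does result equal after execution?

Step 1: val = 5.
Step 2: step1(): val = 5 + 15 = 20.
Step 3: step2(): val = 20 * 2 = 40.
Step 4: step1(): val = 40 + 15 = 55. result = 55

The answer is 55.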